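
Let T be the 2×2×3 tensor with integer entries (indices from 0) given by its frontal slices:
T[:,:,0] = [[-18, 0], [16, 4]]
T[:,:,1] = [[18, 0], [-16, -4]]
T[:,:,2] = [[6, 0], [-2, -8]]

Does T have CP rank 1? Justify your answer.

No

The mode-1 unfolding of T (rows indexed by i, columns by (j,k) = (0,0), (0,1), (0,2), (1,0), (1,1), (1,2)) is [[-18, 18, 6, 0, 0, 0], [16, -16, -2, 4, -4, -8]].
There the 2×2 minor on rows i ∈ {0, 1}, columns (j,k) ∈ {(0,0), (0,2)} is det [[-18, 6], [16, -2]] = -60 ≠ 0, so this unfolding has rank ≥ 2; CP rank is at least every unfolding rank, so rank(T) ≥ 2.
In particular rank(T) ≥ 2 > 1, so T is not rank-1.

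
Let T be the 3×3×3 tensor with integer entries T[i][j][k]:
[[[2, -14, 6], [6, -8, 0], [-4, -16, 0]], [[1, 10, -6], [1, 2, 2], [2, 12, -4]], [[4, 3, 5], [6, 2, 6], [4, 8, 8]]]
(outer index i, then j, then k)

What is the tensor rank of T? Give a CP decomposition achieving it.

Lower bound: the mode-1 unfolding of T (rows indexed by i, columns by (j,k) = (0,0), (0,1), (0,2), (1,0), (1,1), (1,2), (2,0), (2,1), (2,2)) is [[2, -14, 6, 6, -8, 0, -4, -16, 0], [1, 10, -6, 1, 2, 2, 2, 12, -4], [4, 3, 5, 6, 2, 6, 4, 8, 8]].
There the 3×3 minor on rows i ∈ {0, 1, 2}, columns (j,k) ∈ {(0,0), (0,1), (0,2)} is det [[2, -14, 6], [1, 10, -6], [4, 3, 5]] = 320 ≠ 0, so this unfolding has rank ≥ 3; CP rank is at least every unfolding rank, so rank(T) ≥ 3. (Unfolding ranks only ever bound the CP rank from below — rank(T) can be strictly larger than all of them — so the matching upper bound has to come from an explicit 3-term decomposition.)
Upper bound: T is a sum of 3 rank-1 terms, T = [1, -1, 0] ⊗ [1, 0, 1] ⊗ [0, -8, 8] + [2, -1, -2] ⊗ [1, 1, 2] ⊗ [-1, -2, -2] + [2, 0, 1] ⊗ [1, 2, 0] ⊗ [2, -1, 1] (written with every a and b primitive with positive leading entry and the scale carried by c; CP decompositions are not unique, and this one is verified by expanding entrywise), so rank(T) ≤ 3.
These bounds meet, so rank(T) = 3.
Check entry T[2,2,1] = 8: (0)·(1)·(-8) + (-2)·(2)·(-2) + (1)·(0)·(-1) = 8.

rank(T) = 3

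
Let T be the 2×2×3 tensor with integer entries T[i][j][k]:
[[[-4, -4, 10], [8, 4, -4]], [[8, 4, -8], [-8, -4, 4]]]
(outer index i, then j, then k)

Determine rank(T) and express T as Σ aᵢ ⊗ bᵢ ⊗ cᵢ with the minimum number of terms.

Lower bound: in the mode-3 unfolding of T (rows indexed by k, columns by (i,j)) the 3×3 minor on rows k ∈ {0, 1, 2}, columns (i,j) ∈ {(0,0), (0,1), (1,0)} is det [[-4, 8, 8], [-4, 4, 4], [10, -4, -8]] = -64 ≠ 0, so that unfolding has rank ≥ 3 and hence rank(T) ≥ 3 (CP rank is at least every unfolding rank, though it can be larger).
Upper bound: T is a sum of 3 rank-1 terms, T = [1, -1] ⊗ [0, 1] ⊗ [0, 0, 4] + [1, -1] ⊗ [1, -1] ⊗ [-8, -4, 8] + [1, 0] ⊗ [1, 0] ⊗ [4, 0, 2] (one valid choice — decompositions are not unique — normalised so each a, b is primitive with positive first nonzero entry; check it by expanding all entries), so rank(T) ≤ 3.
These bounds meet, so rank(T) = 3.

rank(T) = 3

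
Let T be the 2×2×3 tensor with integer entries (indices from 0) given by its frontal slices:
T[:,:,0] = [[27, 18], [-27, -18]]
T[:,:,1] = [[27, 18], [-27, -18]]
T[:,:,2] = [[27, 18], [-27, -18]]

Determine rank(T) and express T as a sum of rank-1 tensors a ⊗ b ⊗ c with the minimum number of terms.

Lower bound: T ≠ 0 (e.g. T[0,0,0] = 27), so rank(T) ≥ 1.
Upper bound: the mode-1 fibre T[:,0,0] = [27, -27] gives a = [1, -1] (primitive direction); the mode-2 fibre T[0,:,0] = [27, 18] gives b = [3, 2]; then c[k] = T[0,0,k] / (a[0]·b[0]) = [27, 27, 27] / 3 = [9, 9, 9].
Expanding [1, -1] ⊗ [3, 2] ⊗ [9, 9, 9] reproduces all 12 entries of T, so T = [1, -1] ⊗ [3, 2] ⊗ [9, 9, 9] and rank(T) ≤ 1.
These bounds meet, so rank(T) = 1.

rank(T) = 1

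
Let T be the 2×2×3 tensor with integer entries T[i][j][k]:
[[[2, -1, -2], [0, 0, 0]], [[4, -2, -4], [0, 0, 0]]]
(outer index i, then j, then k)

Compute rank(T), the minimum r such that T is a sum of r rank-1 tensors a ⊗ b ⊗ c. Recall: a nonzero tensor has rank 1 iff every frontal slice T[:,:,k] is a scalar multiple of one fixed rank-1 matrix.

Lower bound: T ≠ 0 (e.g. T[0,0,0] = 2), so rank(T) ≥ 1.
Upper bound: the mode-1 fibre T[:,0,0] = [2, 4] gives a = [1, 2] (primitive direction); the mode-2 fibre T[0,:,0] = [2, 0] gives b = [1, 0]; then c[k] = T[0,0,k] / (a[0]·b[0]) = [2, -1, -2] / 1 = [2, -1, -2].
Expanding [1, 2] ⊗ [1, 0] ⊗ [2, -1, -2] reproduces all 12 entries of T, so T = [1, 2] ⊗ [1, 0] ⊗ [2, -1, -2] and rank(T) ≤ 1.
These bounds meet, so rank(T) = 1.

1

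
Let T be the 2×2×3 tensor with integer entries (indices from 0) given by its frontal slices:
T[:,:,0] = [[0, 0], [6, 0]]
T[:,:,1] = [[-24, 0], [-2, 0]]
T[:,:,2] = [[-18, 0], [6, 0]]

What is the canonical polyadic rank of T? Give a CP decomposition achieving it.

rank(T) = 2

Lower bound: the mode-1 unfolding of T (rows indexed by i, columns by (j,k) = (0,0), (0,1), (0,2), (1,0), (1,1), (1,2)) is [[0, -24, -18, 0, 0, 0], [6, -2, 6, 0, 0, 0]].
There the 2×2 minor on rows i ∈ {0, 1}, columns (j,k) ∈ {(0,0), (0,1)} is det [[0, -24], [6, -2]] = 144 ≠ 0, so this unfolding has rank ≥ 2; CP rank is at least every unfolding rank, so rank(T) ≥ 2. (Flattening ranks never certify an upper bound on CP rank; for that we must actually write T with 2 rank-1 terms.)
Upper bound — finding two terms. Every mode-2 slice of T is a multiple of one matrix: T[:,j,:] = b[j]·M with b = (1, 0) and M = [[0, -24, -18], [6, -2, 6]] (rows indexed by i, columns by k). So it suffices to write M as a sum of two rank-1 matrices.
Splitting M by its rows (i = 0, 1), M = (1, 0)(0, -24, -18)ᵀ + (0, 1)(6, -2, 6)ᵀ.
Hence T = (1, 0) ⊗ (1, 0) ⊗ (0, -24, -18) + (0, 1) ⊗ (1, 0) ⊗ (6, -2, 6), so rank(T) ≤ 2.
These bounds meet, so rank(T) = 2.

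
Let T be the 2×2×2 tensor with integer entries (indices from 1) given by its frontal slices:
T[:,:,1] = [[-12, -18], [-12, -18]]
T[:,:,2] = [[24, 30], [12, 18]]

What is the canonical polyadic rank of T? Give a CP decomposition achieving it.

rank(T) = 2

Lower bound: in the mode-1 unfolding of T (rows indexed by i, columns by (j,k)) the 2×2 minor on rows i ∈ {1, 2}, columns (j,k) ∈ {(1,1), (1,2)} is det [[-12, 24], [-12, 12]] = 144 ≠ 0, so that unfolding has rank ≥ 2 and hence rank(T) ≥ 2 (CP rank is at least every unfolding rank, though it can be larger).
Upper bound: with S_k = T[:,:,k], the two rank-1 terms a₁b₁ᵀ, a₂b₂ᵀ are the rank-1 members of the pencil x·S₁ + y·S₂.
det(x·S₁ + y·S₂) is −72·xy + 72·y² = (-72)·(x − y)(y), vanishing at (x:y) = (1:1) and (1:0).
M₁ = S₁ + S₂ = [[12, 12], [0, 0]] = 12·[1, 0][1, 1]ᵀ and M₂ = S₁ = [[-12, -18], [-12, -18]] = (-6)·[1, 1][2, 3]ᵀ, so take a₁ = [1, 0], b₁ = [1, 1], a₂ = [1, 1], b₂ = [2, 3].
Each slice is an integer combination of E₁ = a₁b₁ᵀ and E₂ = a₂b₂ᵀ: S₁ = −6·E₂, S₂ = 12·E₁ + 6·E₂; reading off coefficients, c₁ = [0, 12] and c₂ = [-6, 6].
Hence T = [1, 0] (x) [1, 1] (x) [0, 12] + [1, 1] (x) [2, 3] (x) [-6, 6], so rank(T) ≤ 2.
These bounds meet, so rank(T) = 2.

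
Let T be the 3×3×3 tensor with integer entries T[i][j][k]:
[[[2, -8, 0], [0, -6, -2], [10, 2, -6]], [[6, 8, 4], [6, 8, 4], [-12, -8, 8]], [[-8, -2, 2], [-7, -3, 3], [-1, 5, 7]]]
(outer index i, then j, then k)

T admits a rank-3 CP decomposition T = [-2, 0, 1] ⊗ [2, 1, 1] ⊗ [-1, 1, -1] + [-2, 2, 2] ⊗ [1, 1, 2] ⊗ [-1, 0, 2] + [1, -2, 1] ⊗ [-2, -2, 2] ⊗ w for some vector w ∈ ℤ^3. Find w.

Subtract the known terms from T to get the rank-1 residual R = [1, -2, 1] ⊗ [-2, -2, 2] ⊗ w, so R[i,j,k] = a[i]·b[j]·w[k]. Pick indices with nonzero a[0]·b[0] = (1)·(-2) = -2. Only the fibre through (0,0,·) is needed: R[0,0,:] = T[0,0,:] − Σₗ aₗ[0]bₗ[0]cₗ = [2, -8, 0] − (-2)·(2)·[-1, 1, -1] − (-2)·(1)·[-1, 0, 2] = [-4, -4, 0]. Then w[k] = R[0,0,k] / -2 for each k, giving w = [-4, -4, 0] / -2 = [2, 2, 0].

w = [2, 2, 0]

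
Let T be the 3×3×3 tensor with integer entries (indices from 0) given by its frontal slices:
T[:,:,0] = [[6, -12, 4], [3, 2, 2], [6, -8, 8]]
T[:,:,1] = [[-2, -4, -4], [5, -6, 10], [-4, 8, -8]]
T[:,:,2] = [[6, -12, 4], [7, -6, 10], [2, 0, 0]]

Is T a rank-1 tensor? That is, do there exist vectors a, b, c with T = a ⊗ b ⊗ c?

No

The mode-1 unfolding of T (rows indexed by i, columns by (j,k) = (0,0), (0,1), (0,2), (1,0), (1,1), (1,2), (2,0), (2,1), (2,2)) is [[6, -2, 6, -12, -4, -12, 4, -4, 4], [3, 5, 7, 2, -6, -6, 2, 10, 10], [6, -4, 2, -8, 8, 0, 8, -8, 0]].
There the 3×3 minor on rows i ∈ {0, 1, 2}, columns (j,k) ∈ {(0,0), (0,1), (0,2)} is det [[6, -2, 6], [3, 5, 7], [6, -4, 2]] = -96 ≠ 0, so this unfolding has rank ≥ 3; CP rank is at least every unfolding rank, so rank(T) ≥ 3.
In particular rank(T) ≥ 3 > 1, so T is not rank-1.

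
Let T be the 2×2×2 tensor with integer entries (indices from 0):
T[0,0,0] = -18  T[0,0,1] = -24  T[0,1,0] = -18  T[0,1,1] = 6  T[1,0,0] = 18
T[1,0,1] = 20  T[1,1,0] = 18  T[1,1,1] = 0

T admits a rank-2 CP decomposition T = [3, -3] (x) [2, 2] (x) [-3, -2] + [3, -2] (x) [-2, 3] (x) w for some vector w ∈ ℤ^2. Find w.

w = [0, 2]

Subtract the known terms from T to get the rank-1 residual R = [3, -2] (x) [-2, 3] (x) w, so R[i,j,k] = a[i]·b[j]·w[k]. Pick indices with nonzero a[0]·b[0] = (3)·(-2) = -6. Only the fibre through (0,0,·) is needed: R[0,0,:] = T[0,0,:] − Σₗ aₗ[0]bₗ[0]cₗ = [-18, -24] − (3)·(2)·[-3, -2] = [0, -12]. Then w[k] = R[0,0,k] / -6 for each k, giving w = [0, -12] / -6 = [0, 2].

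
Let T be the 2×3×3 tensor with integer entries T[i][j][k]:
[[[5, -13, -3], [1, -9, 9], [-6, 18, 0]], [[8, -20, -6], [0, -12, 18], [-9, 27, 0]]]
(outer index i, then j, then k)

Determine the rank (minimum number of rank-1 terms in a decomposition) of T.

2

Lower bound: in the mode-3 unfolding of T (rows indexed by k, columns by (i,j)) the 2×2 minor on rows k ∈ {0, 1}, columns (i,j) ∈ {(0,0), (0,1)} is det [[5, 1], [-13, -9]] = -32 ≠ 0, so that unfolding has rank ≥ 2 and hence rank(T) ≥ 2 (CP rank is at least every unfolding rank, though it can be larger).
Upper bound: with S_k = T[:,:,k], the two rank-1 terms a₁b₁ᵀ, a₂b₂ᵀ are the rank-1 members of the pencil x·S₀ + y·S₁.
The 2×2 minor of x·S₀ + y·S₁ on rows {0,1}, columns {0,1} is −8·x² + 32·xy − 24·y² = (-8)·(x − 3·y)(x − y), vanishing at (x:y) = (3:1) and (1:1).
M₁ = 3·S₀ + S₁ = [[2, -6, 0], [4, -12, 0]] = 2·[1, 2][1, -3, 0]ᵀ and M₂ = S₀ + S₁ = [[-8, -8, 12], [-12, -12, 18]] = (-2)·[2, 3][2, 2, -3]ᵀ, so take a₁ = [1, 2], b₁ = [1, -3, 0], a₂ = [2, 3], b₂ = [2, 2, -3].
Each slice is an integer combination of E₁ = a₁b₁ᵀ and E₂ = a₂b₂ᵀ: S₀ = E₁ + E₂, S₁ = −E₁ − 3·E₂, S₂ = −3·E₁; reading off coefficients, c₁ = [1, -1, -3] and c₂ = [1, -3, 0].
Hence T = [1, 2] ⊗ [1, -3, 0] ⊗ [1, -1, -3] + [2, 3] ⊗ [2, 2, -3] ⊗ [1, -3, 0], so rank(T) ≤ 2.
These bounds meet, so rank(T) = 2.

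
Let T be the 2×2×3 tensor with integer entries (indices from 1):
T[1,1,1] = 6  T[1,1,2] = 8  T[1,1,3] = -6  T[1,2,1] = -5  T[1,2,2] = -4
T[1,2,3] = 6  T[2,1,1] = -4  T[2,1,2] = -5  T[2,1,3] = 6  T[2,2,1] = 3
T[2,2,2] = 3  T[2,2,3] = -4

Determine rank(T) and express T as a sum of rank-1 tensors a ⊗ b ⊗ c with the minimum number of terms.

Lower bound: the mode-3 unfolding of T (rows indexed by k, columns by (i,j) = (1,1), (1,2), (2,1), (2,2)) is [[6, -5, -4, 3], [8, -4, -5, 3], [-6, 6, 6, -4]].
There the 3×3 minor on rows k ∈ {1, 2, 3}, columns (i,j) ∈ {(1,1), (1,2), (2,1)} is det [[6, -5, -4], [8, -4, -5], [-6, 6, 6]] = 30 ≠ 0, so this unfolding has rank ≥ 3; CP rank is at least every unfolding rank, so rank(T) ≥ 3. (Flattening ranks never certify an upper bound on CP rank; for that we must actually write T with 3 rank-1 terms.)
Upper bound: T is a sum of 3 rank-1 terms, T = [1, -1] ⊗ [2, -1] ⊗ [1, 2, -2] + [1, 0] ⊗ [1, 0] ⊗ [0, 2, 2] + [2, -1] ⊗ [1, -1] ⊗ [2, 1, -2] (one valid choice — decompositions are not unique — normalised so each a, b is primitive with positive first nonzero entry; check it by expanding all entries), so rank(T) ≤ 3.
These bounds meet, so rank(T) = 3.

rank(T) = 3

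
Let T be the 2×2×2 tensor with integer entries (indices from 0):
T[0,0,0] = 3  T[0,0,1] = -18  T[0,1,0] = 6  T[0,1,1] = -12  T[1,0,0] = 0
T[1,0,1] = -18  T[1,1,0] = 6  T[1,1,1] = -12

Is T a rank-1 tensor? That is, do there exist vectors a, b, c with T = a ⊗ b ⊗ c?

No

The mode-1 unfolding of T (rows indexed by i, columns by (j,k) = (0,0), (0,1), (1,0), (1,1)) is [[3, -18, 6, -12], [0, -18, 6, -12]].
There the 2×2 minor on rows i ∈ {0, 1}, columns (j,k) ∈ {(0,0), (0,1)} is det [[3, -18], [0, -18]] = -54 ≠ 0, so this unfolding has rank ≥ 2; CP rank is at least every unfolding rank, so rank(T) ≥ 2.
In particular rank(T) ≥ 2 > 1, so T is not rank-1.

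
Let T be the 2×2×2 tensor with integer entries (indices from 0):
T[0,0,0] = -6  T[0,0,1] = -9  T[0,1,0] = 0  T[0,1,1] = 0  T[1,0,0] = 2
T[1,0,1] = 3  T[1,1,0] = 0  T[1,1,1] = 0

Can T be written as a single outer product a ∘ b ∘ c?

If T = a ∘ b ∘ c then every fibre of T is a multiple of the corresponding factor, so read the factors off the fibres through the nonzero entry T[0,0,0] = -6.
The mode-1 fibre T[:,0,0] = [-6, 2] gives a = [3, -1] (primitive direction); the mode-2 fibre T[0,:,0] = [-6, 0] gives b = [1, 0]; then c[k] = T[0,0,k] / (a[0]·b[0]) = [-6, -9] / 3 = [-2, -3].
Expanding [3, -1] ∘ [1, 0] ∘ [-2, -3] reproduces all 8 entries of T, so T = [3, -1] ∘ [1, 0] ∘ [-2, -3] and rank(T) ≤ 1.
Equivalently every frontal slice T[:,:,k] is c[k] times the rank-1 matrix [3, -1] ∘ [1, 0]. So T has rank 1 (it is nonzero).

Yes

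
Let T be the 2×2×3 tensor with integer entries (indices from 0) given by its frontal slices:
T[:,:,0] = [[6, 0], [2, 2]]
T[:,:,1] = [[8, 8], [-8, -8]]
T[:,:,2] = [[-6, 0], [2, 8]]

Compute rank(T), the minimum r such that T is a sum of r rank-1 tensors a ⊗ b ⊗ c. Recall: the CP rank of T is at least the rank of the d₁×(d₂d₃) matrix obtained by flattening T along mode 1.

3

Lower bound: the mode-3 unfolding of T (rows indexed by k, columns by (i,j) = (0,0), (0,1), (1,0), (1,1)) is [[6, 0, 2, 2], [8, 8, -8, -8], [-6, 0, 2, 8]].
There the 3×3 minor on rows k ∈ {0, 1, 2}, columns (i,j) ∈ {(0,0), (0,1), (1,0)} is det [[6, 0, 2], [8, 8, -8], [-6, 0, 2]] = 192 ≠ 0, so this unfolding has rank ≥ 3; CP rank is at least every unfolding rank, so rank(T) ≥ 3. (Flattening ranks never certify an upper bound on CP rank; for that we must actually write T with 3 rank-1 terms.)
Upper bound: T is a sum of 3 rank-1 terms, T = [1, -1] ⊗ [1, 1] ⊗ [0, 8, -4] + [1, 1] ⊗ [1, -2] ⊗ [-2, 0, -2] + [2, 1] ⊗ [2, -1] ⊗ [2, 0, 0] (written with every a and b primitive with positive leading entry and the scale carried by c; CP decompositions are not unique, and this one is verified by expanding entrywise), so rank(T) ≤ 3.
These bounds meet, so rank(T) = 3.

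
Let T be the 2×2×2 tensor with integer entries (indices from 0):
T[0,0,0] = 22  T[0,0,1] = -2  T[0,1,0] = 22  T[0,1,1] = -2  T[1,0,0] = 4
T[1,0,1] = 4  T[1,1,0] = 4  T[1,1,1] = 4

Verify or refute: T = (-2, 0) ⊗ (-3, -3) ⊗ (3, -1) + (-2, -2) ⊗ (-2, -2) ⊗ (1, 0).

No

Reconstruct entry (0,0,1) from the claimed factors: Σₗ aₗ[0]bₗ[0]cₗ[1] = (-2)·(-3)·(-1) + (-2)·(-2)·(0) = -6, but T[0,0,1] = -2. The claim is false.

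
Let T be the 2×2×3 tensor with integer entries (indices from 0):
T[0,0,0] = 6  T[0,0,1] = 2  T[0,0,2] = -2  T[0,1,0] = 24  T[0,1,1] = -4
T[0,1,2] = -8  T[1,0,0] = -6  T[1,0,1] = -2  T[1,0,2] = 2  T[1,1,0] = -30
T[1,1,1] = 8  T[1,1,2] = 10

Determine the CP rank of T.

Lower bound: the mode-1 unfolding of T (rows indexed by i, columns by (j,k) = (0,0), (0,1), (0,2), (1,0), (1,1), (1,2)) is [[6, 2, -2, 24, -4, -8], [-6, -2, 2, -30, 8, 10]].
There the 2×2 minor on rows i ∈ {0, 1}, columns (j,k) ∈ {(0,0), (1,0)} is det [[6, 24], [-6, -30]] = -36 ≠ 0, so this unfolding has rank ≥ 2; CP rank is at least every unfolding rank, so rank(T) ≥ 2. (Flattening ranks never certify an upper bound on CP rank; for that we must actually write T with 2 rank-1 terms.)
Upper bound — finding two terms. Write S_k = T[:,:,k] for the frontal slices: S₀ = [[6, 24], [-6, -30]], S₁ = [[2, -4], [-2, 8]], S₂ = [[-2, -8], [2, 10]].
If T = a₁ ⊗ b₁ ⊗ c₁ + a₂ ⊗ b₂ ⊗ c₂ then each S_k = c₁[k]·a₁b₁ᵀ + c₂[k]·a₂b₂ᵀ. S₀ and S₁ are linearly independent, so a₁b₁ᵀ and a₂b₂ᵀ must span the same plane of matrices: they are the rank-1 matrices of the form x·S₀ + y·S₁.
det(x·S₀ + y·S₁) is −36·x² + 12·xy + 8·y² = (-4)·(3·x − 2·y)(3·x + y), vanishing at (x:y) = (2:3) and (1:-3).
M₁ = 2·S₀ + 3·S₁ = [[18, 36], [-18, -36]] = 18·[1, -1][1, 2]ᵀ and M₂ = S₀ − 3·S₁ = [[0, 36], [0, -54]] = 18·[2, -3][0, 1]ᵀ, so take a₁ = [1, -1], b₁ = [1, 2], a₂ = [2, -3], b₂ = [0, 1].
Each slice is an integer combination of E₁ = a₁b₁ᵀ and E₂ = a₂b₂ᵀ: S₀ = 6·E₁ + 6·E₂, S₁ = 2·E₁ − 4·E₂, S₂ = −2·E₁ − 2·E₂; reading off coefficients, c₁ = [6, 2, -2] and c₂ = [6, -4, -2].
Hence T = [1, -1] ⊗ [1, 2] ⊗ [6, 2, -2] + [2, -3] ⊗ [0, 1] ⊗ [6, -4, -2], so rank(T) ≤ 2.
These bounds meet, so rank(T) = 2.

2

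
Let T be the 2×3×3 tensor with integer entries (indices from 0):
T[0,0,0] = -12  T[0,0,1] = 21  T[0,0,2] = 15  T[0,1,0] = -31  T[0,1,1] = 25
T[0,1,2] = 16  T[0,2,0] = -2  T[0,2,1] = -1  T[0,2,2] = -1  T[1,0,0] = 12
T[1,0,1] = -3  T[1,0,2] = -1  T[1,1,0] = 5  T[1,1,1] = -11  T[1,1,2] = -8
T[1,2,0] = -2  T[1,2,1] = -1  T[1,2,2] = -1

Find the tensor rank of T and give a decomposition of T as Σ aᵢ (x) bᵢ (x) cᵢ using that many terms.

rank(T) = 2

Lower bound: the mode-2 unfolding of T (rows indexed by j, columns by (i,k) = (0,0), (0,1), (0,2), (1,0), (1,1), (1,2)) is [[-12, 21, 15, 12, -3, -1], [-31, 25, 16, 5, -11, -8], [-2, -1, -1, -2, -1, -1]].
There the 2×2 minor on rows j ∈ {0, 1}, columns (i,k) ∈ {(0,0), (0,1)} is det [[-12, 21], [-31, 25]] = 351 ≠ 0, so this unfolding has rank ≥ 2; CP rank is at least every unfolding rank, so rank(T) ≥ 2. (Flattening ranks never certify an upper bound on CP rank; for that we must actually write T with 2 rank-1 terms.)
Upper bound — finding two terms. Write S_k = T[:,:,k] for the frontal slices: S₀ = [[-12, -31, -2], [12, 5, -2]], S₁ = [[21, 25, -1], [-3, -11, -1]], S₂ = [[15, 16, -1], [-1, -8, -1]].
If T = a₁ (x) b₁ (x) c₁ + a₂ (x) b₂ (x) c₂ then each S_k = c₁[k]·a₁b₁ᵀ + c₂[k]·a₂b₂ᵀ. S₀ and S₁ are linearly independent, so a₁b₁ᵀ and a₂b₂ᵀ must span the same plane of matrices: they are the rank-1 matrices of the form x·S₀ + y·S₁.
The 2×2 minor of x·S₀ + y·S₁ on rows {0,1}, columns {0,1} is 312·x² − 156·xy − 156·y² = 156·(x − y)(2·x + y), vanishing at (x:y) = (1:1) and (1:-2).
M₁ = S₀ + S₁ = [[9, -6, -3], [9, -6, -3]] = 3·[1, 1][3, -2, -1]ᵀ and M₂ = S₀ − 2·S₁ = [[-54, -81, 0], [18, 27, 0]] = (-9)·[3, -1][2, 3, 0]ᵀ, so take a₁ = [1, 1], b₁ = [3, -2, -1], a₂ = [3, -1], b₂ = [2, 3, 0].
Each slice is an integer combination of E₁ = a₁b₁ᵀ and E₂ = a₂b₂ᵀ: S₀ = 2·E₁ − 3·E₂, S₁ = E₁ + 3·E₂, S₂ = E₁ + 2·E₂; reading off coefficients, c₁ = [2, 1, 1] and c₂ = [-3, 3, 2].
Hence T = [1, 1] (x) [3, -2, -1] (x) [2, 1, 1] + [3, -1] (x) [2, 3, 0] (x) [-3, 3, 2], so rank(T) ≤ 2.
These bounds meet, so rank(T) = 2.
Check entry T[1,2,1] = -1: (1)·(-1)·(1) + (-1)·(0)·(3) = -1.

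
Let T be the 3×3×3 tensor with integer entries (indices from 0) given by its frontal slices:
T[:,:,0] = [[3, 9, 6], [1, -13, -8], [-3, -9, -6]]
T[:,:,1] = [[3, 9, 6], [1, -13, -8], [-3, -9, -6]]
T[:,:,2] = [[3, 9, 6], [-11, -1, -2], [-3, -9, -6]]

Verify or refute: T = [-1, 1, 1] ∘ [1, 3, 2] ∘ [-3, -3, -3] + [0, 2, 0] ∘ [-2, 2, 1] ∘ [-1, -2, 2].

Reconstruct entry (1,0,1) from the claimed factors: Σₗ aₗ[1]bₗ[0]cₗ[1] = (1)·(1)·(-3) + (2)·(-2)·(-2) = 5, but T[1,0,1] = 1. The claim is false.

No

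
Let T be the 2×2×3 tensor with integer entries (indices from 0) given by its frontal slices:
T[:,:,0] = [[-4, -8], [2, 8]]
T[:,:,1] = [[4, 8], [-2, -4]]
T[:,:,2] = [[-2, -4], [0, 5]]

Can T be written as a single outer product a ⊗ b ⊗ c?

No

The mode-3 unfolding of T (rows indexed by k, columns by (i,j) = (0,0), (0,1), (1,0), (1,1)) is [[-4, -8, 2, 8], [4, 8, -2, -4], [-2, -4, 0, 5]].
There the 3×3 minor on rows k ∈ {0, 1, 2}, columns (i,j) ∈ {(0,0), (1,0), (1,1)} is det [[-4, 2, 8], [4, -2, -4], [-2, 0, 5]] = -16 ≠ 0, so this unfolding has rank ≥ 3; CP rank is at least every unfolding rank, so rank(T) ≥ 3.
In particular rank(T) ≥ 3 > 1, so T is not rank-1.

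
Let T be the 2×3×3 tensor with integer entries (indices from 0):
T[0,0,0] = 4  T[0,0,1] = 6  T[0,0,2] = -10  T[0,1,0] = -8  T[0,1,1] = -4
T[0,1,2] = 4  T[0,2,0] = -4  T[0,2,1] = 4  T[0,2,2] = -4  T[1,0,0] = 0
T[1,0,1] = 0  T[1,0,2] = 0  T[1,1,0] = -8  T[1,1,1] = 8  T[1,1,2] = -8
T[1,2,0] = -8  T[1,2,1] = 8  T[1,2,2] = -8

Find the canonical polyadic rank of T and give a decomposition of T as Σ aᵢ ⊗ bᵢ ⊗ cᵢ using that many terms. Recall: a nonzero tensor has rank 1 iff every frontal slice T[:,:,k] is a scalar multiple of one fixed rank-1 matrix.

rank(T) = 3

Lower bound: in the mode-3 unfolding of T (rows indexed by k, columns by (i,j)) the 3×3 minor on rows k ∈ {0, 1, 2}, columns (i,j) ∈ {(0,0), (0,1), (0,2)} is det [[4, -8, -4], [6, -4, 4], [-10, 4, -4]] = 192 ≠ 0, so that unfolding has rank ≥ 3 and hence rank(T) ≥ 3 (CP rank is at least every unfolding rank, though it can be larger).
Upper bound: T is a sum of 3 rank-1 terms, T = [1, 0] ⊗ [1, -1, 0] ⊗ [4, 8, -8] + [1, 0] ⊗ [1, 0, 0] ⊗ [0, -2, -2] + [1, 2] ⊗ [0, 1, 1] ⊗ [-4, 4, -4] (one valid choice — decompositions are not unique — normalised so each a, b is primitive with positive first nonzero entry; check it by expanding all entries), so rank(T) ≤ 3.
These bounds meet, so rank(T) = 3.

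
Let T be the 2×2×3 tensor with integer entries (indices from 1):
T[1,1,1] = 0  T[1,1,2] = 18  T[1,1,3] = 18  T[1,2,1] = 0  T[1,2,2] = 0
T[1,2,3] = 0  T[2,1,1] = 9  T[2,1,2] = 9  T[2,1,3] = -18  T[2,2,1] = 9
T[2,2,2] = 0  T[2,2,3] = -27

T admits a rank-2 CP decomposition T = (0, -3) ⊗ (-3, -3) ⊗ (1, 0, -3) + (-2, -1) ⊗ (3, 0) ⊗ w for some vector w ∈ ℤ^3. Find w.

Subtract the known terms from T to get the rank-1 residual R = (-2, -1) ⊗ (3, 0) ⊗ w, so R[i,j,k] = a[i]·b[j]·w[k]. Pick indices with nonzero a[1]·b[1] = (-2)·(3) = -6. Only the fibre through (1,1,·) is needed: R[1,1,:] = T[1,1,:] − Σₗ aₗ[1]bₗ[1]cₗ = [0, 18, 18] − (0)·(-3)·(1, 0, -3) = [0, 18, 18]. Then w[k] = R[1,1,k] / -6 for each k, giving w = [0, 18, 18] / -6 = (0, -3, -3).

w = (0, -3, -3)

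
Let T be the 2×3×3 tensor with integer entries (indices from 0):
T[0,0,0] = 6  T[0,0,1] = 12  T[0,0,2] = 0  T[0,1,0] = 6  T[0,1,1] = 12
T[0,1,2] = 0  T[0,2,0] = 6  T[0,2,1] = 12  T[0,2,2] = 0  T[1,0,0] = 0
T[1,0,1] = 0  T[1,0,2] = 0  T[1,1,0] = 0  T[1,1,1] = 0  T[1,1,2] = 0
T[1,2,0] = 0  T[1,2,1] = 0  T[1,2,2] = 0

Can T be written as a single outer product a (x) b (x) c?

The mode-1 fibre T[:,0,0] = [6, 0] gives a = [1, 0] (primitive direction); the mode-2 fibre T[0,:,0] = [6, 6, 6] gives b = [1, 1, 1]; then c[k] = T[0,0,k] / (a[0]·b[0]) = [6, 12, 0] / 1 = [6, 12, 0].
Expanding [1, 0] (x) [1, 1, 1] (x) [6, 12, 0] reproduces all 18 entries of T, so T = [1, 0] (x) [1, 1, 1] (x) [6, 12, 0] and rank(T) ≤ 1.
Equivalently every frontal slice T[:,:,k] is c[k] times the rank-1 matrix [1, 0] (x) [1, 1, 1]. So T has rank 1 (it is nonzero).

Yes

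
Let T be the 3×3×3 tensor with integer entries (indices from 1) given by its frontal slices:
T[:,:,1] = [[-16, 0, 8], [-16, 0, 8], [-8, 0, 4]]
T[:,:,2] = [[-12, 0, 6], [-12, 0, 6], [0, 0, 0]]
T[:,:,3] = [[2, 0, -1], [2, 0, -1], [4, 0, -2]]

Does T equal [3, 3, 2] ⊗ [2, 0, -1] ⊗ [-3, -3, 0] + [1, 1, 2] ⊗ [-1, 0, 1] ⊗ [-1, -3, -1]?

No

Reconstruct entry (1,1,1) from the claimed factors: Σₗ aₗ[1]bₗ[1]cₗ[1] = (3)·(2)·(-3) + (1)·(-1)·(-1) = -17, but T[1,1,1] = -16. The claim is false.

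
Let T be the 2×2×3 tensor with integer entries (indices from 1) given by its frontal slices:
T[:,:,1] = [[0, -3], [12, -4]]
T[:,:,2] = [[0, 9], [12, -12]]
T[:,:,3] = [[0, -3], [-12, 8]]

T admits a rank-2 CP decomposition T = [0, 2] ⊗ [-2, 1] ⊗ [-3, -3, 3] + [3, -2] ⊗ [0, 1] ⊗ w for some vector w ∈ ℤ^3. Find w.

w = [-1, 3, -1]

Subtract the known terms from T to get the rank-1 residual R = [3, -2] ⊗ [0, 1] ⊗ w, so R[i,j,k] = a[i]·b[j]·w[k]. Pick indices with nonzero a[1]·b[2] = (3)·(1) = 3. Only the fibre through (1,2,·) is needed: R[1,2,:] = T[1,2,:] − Σₗ aₗ[1]bₗ[2]cₗ = [-3, 9, -3] − (0)·(1)·[-3, -3, 3] = [-3, 9, -3]. Then w[k] = R[1,2,k] / 3 for each k, giving w = [-3, 9, -3] / 3 = [-1, 3, -1].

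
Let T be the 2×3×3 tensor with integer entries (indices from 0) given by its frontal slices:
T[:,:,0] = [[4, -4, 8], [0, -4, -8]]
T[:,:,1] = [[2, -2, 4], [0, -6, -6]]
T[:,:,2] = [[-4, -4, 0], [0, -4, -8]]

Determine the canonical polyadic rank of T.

Lower bound: the mode-2 unfolding of T (rows indexed by j, columns by (i,k) = (0,0), (0,1), (0,2), (1,0), (1,1), (1,2)) is [[4, 2, -4, 0, 0, 0], [-4, -2, -4, -4, -6, -4], [8, 4, 0, -8, -6, -8]].
There the 3×3 minor on rows j ∈ {0, 1, 2}, columns (i,k) ∈ {(0,0), (0,2), (1,0)} is det [[4, -4, 0], [-4, -4, -4], [8, 0, -8]] = 384 ≠ 0, so this unfolding has rank ≥ 3; CP rank is at least every unfolding rank, so rank(T) ≥ 3. (This is only a lower bound: in general the CP rank may exceed every unfolding rank, so we still need to exhibit 3 rank-1 terms summing to T.)
Upper bound: T is a sum of 3 rank-1 terms, T = (0, 1) ⊗ (0, 2, 1) ⊗ (-4, -4, -4) + (1, -1) ⊗ (0, 1, -1) ⊗ (-4, -2, -4) + (1, 0) ⊗ (1, 0, 1) ⊗ (4, 2, -4) (written with every a and b primitive with positive leading entry and the scale carried by c; CP decompositions are not unique, and this one is verified by expanding entrywise), so rank(T) ≤ 3.
These bounds meet, so rank(T) = 3.

3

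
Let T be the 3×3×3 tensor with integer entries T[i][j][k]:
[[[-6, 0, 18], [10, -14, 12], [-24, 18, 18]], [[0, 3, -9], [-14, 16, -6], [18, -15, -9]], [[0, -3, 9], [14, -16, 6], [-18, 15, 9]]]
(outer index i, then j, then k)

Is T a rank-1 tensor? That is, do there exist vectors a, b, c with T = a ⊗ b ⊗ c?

The mode-2 unfolding of T (rows indexed by j, columns by (i,k) = (0,0), (0,1), (0,2), (1,0), (1,1), (1,2), (2,0), (2,1), (2,2)) is [[-6, 0, 18, 0, 3, -9, 0, -3, 9], [10, -14, 12, -14, 16, -6, 14, -16, 6], [-24, 18, 18, 18, -15, -9, -18, 15, 9]].
There the 2×2 minor on rows j ∈ {0, 1}, columns (i,k) ∈ {(0,0), (0,1)} is det [[-6, 0], [10, -14]] = 84 ≠ 0, so this unfolding has rank ≥ 2; CP rank is at least every unfolding rank, so rank(T) ≥ 2.
In particular rank(T) ≥ 2 > 1, so T is not rank-1.

No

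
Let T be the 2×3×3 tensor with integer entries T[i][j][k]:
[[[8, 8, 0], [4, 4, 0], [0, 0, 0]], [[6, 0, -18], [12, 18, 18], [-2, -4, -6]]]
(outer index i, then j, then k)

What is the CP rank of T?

Lower bound: the mode-3 unfolding of T (rows indexed by k, columns by (i,j) = (0,0), (0,1), (0,2), (1,0), (1,1), (1,2)) is [[8, 4, 0, 6, 12, -2], [8, 4, 0, 0, 18, -4], [0, 0, 0, -18, 18, -6]].
There the 2×2 minor on rows k ∈ {0, 1}, columns (i,j) ∈ {(0,0), (1,0)} is det [[8, 6], [8, 0]] = -48 ≠ 0, so this unfolding has rank ≥ 2; CP rank is at least every unfolding rank, so rank(T) ≥ 2. (This is only a lower bound: in general the CP rank may exceed every unfolding rank, so we still need to exhibit 2 rank-1 terms summing to T.)
Upper bound — finding two terms. Write S_k = T[:,:,k] for the frontal slices: S₀ = [[8, 4, 0], [6, 12, -2]], S₁ = [[8, 4, 0], [0, 18, -4]], S₂ = [[0, 0, 0], [-18, 18, -6]].
If T = a₁ ⊗ b₁ ⊗ c₁ + a₂ ⊗ b₂ ⊗ c₂ then each S_k = c₁[k]·a₁b₁ᵀ + c₂[k]·a₂b₂ᵀ. S₀ and S₁ are linearly independent, so a₁b₁ᵀ and a₂b₂ᵀ must span the same plane of matrices: they are the rank-1 matrices of the form x·S₀ + y·S₁.
The 2×2 minor of x·S₀ + y·S₁ on rows {0,1}, columns {0,1} is 72·x² + 216·xy + 144·y² = 72·(x + 2·y)(x + y), vanishing at (x:y) = (2:-1) and (1:-1).
M₁ = 2·S₀ − S₁ = [[8, 4, 0], [12, 6, 0]] = 2·[2, 3][2, 1, 0]ᵀ and M₂ = S₀ − S₁ = [[0, 0, 0], [6, -6, 2]] = 2·[0, 1][3, -3, 1]ᵀ, so take a₁ = [2, 3], b₁ = [2, 1, 0], a₂ = [0, 1], b₂ = [3, -3, 1].
Each slice is an integer combination of E₁ = a₁b₁ᵀ and E₂ = a₂b₂ᵀ: S₀ = 2·E₁ − 2·E₂, S₁ = 2·E₁ − 4·E₂, S₂ = −6·E₂; reading off coefficients, c₁ = [2, 2, 0] and c₂ = [-2, -4, -6].
Hence T = [2, 3] ⊗ [2, 1, 0] ⊗ [2, 2, 0] + [0, 1] ⊗ [3, -3, 1] ⊗ [-2, -4, -6], so rank(T) ≤ 2.
These bounds meet, so rank(T) = 2.

2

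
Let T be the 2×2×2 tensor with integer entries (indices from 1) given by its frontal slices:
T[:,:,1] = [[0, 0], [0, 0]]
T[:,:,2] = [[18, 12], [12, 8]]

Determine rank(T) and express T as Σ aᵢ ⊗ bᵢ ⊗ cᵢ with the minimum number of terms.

Lower bound: T ≠ 0 (e.g. T[1,1,2] = 18), so rank(T) ≥ 1.
Upper bound: the mode-1 fibre T[:,1,2] = [18, 12] gives a = (3, 2) (primitive direction); the mode-2 fibre T[1,:,2] = [18, 12] gives b = (3, 2); then c[k] = T[1,1,k] / (a[1]·b[1]) = [0, 18] / 9 = (0, 2).
Expanding (3, 2) ⊗ (3, 2) ⊗ (0, 2) reproduces all 8 entries of T, so T = (3, 2) ⊗ (3, 2) ⊗ (0, 2) and rank(T) ≤ 1.
These bounds meet, so rank(T) = 1.

rank(T) = 1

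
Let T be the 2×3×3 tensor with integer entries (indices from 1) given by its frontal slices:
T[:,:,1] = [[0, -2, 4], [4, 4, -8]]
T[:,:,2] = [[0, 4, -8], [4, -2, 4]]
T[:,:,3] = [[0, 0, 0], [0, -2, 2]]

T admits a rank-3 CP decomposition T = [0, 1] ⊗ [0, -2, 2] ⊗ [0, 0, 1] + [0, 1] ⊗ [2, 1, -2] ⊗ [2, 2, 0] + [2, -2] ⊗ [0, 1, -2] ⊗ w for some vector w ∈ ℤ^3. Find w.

Subtract the known terms from T to get the rank-1 residual R = [2, -2] ⊗ [0, 1, -2] ⊗ w, so R[i,j,k] = a[i]·b[j]·w[k]. Pick indices with nonzero a[1]·b[2] = (2)·(1) = 2. Only the fibre through (1,2,·) is needed: R[1,2,:] = T[1,2,:] − Σₗ aₗ[1]bₗ[2]cₗ = [-2, 4, 0] − (0)·(-2)·[0, 0, 1] − (0)·(1)·[2, 2, 0] = [-2, 4, 0]. Then w[k] = R[1,2,k] / 2 for each k, giving w = [-2, 4, 0] / 2 = [-1, 2, 0].

w = [-1, 2, 0]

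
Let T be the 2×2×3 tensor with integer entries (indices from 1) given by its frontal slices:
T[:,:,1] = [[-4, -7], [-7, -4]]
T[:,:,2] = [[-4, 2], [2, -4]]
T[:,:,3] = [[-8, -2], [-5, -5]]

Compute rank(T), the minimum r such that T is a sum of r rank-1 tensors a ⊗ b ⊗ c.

3

Lower bound: the mode-3 unfolding of T (rows indexed by k, columns by (i,j) = (1,1), (1,2), (2,1), (2,2)) is [[-4, -7, -7, -4], [-4, 2, 2, -4], [-8, -2, -5, -5]].
There the 3×3 minor on rows k ∈ {1, 2, 3}, columns (i,j) ∈ {(1,1), (1,2), (2,1)} is det [[-4, -7, -7], [-4, 2, 2], [-8, -2, -5]] = 108 ≠ 0, so this unfolding has rank ≥ 3; CP rank is at least every unfolding rank, so rank(T) ≥ 3. (Unfolding ranks only ever bound the CP rank from below — rank(T) can be strictly larger than all of them — so the matching upper bound has to come from an explicit 3-term decomposition.)
Upper bound: T is a sum of 3 rank-1 terms, T = [1, 1] ⊗ [1, 1] ⊗ [-4, -4, -2] + [1, 1] ⊗ [2, 1] ⊗ [-1, 2, -2] + [2, -1] ⊗ [1, -1] ⊗ [1, -2, -1] (one valid choice — decompositions are not unique — normalised so each a, b is primitive with positive first nonzero entry; check it by expanding all entries), so rank(T) ≤ 3.
These bounds meet, so rank(T) = 3.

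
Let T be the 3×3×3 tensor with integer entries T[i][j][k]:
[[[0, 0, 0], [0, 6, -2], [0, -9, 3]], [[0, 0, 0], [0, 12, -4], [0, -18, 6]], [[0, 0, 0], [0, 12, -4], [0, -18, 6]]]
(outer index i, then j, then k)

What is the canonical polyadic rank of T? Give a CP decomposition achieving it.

rank(T) = 1

Lower bound: T ≠ 0 (e.g. T[0,1,1] = 6), so rank(T) ≥ 1.
Upper bound: if T = a ⊗ b ⊗ c then every fibre of T is a multiple of the corresponding factor, so read the factors off the fibres through the nonzero entry T[0,1,1] = 6.
The mode-1 fibre T[:,1,1] = [6, 12, 12] gives a = (1, 2, 2) (primitive direction); the mode-2 fibre T[0,:,1] = [0, 6, -9] gives b = (0, 2, -3); then c[k] = T[0,1,k] / (a[0]·b[1]) = [0, 6, -2] / 2 = (0, 3, -1).
Expanding (1, 2, 2) ⊗ (0, 2, -3) ⊗ (0, 3, -1) reproduces all 27 entries of T, so T = (1, 2, 2) ⊗ (0, 2, -3) ⊗ (0, 3, -1) and rank(T) ≤ 1.
These bounds meet, so rank(T) = 1.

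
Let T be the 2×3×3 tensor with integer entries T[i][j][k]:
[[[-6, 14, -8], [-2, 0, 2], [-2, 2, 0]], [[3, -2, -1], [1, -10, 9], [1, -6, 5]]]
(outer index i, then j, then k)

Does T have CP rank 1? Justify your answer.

No

The mode-3 unfolding of T (rows indexed by k, columns by (i,j) = (0,0), (0,1), (0,2), (1,0), (1,1), (1,2)) is [[-6, -2, -2, 3, 1, 1], [14, 0, 2, -2, -10, -6], [-8, 2, 0, -1, 9, 5]].
There the 2×2 minor on rows k ∈ {0, 1}, columns (i,j) ∈ {(0,0), (0,1)} is det [[-6, -2], [14, 0]] = 28 ≠ 0, so this unfolding has rank ≥ 2; CP rank is at least every unfolding rank, so rank(T) ≥ 2.
In particular rank(T) ≥ 2 > 1, so T is not rank-1.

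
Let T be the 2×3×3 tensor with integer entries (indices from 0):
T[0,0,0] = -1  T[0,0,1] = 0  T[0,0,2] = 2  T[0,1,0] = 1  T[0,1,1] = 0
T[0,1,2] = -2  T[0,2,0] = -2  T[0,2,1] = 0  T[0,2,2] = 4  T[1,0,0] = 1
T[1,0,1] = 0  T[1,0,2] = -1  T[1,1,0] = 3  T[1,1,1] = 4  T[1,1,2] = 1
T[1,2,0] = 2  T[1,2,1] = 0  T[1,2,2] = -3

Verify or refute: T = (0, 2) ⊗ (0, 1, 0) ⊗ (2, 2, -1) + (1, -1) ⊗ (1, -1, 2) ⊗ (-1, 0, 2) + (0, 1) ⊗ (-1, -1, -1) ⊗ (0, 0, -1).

Reconstruct entrywise from the claimed factors. For example, T[0,0,0] = -1 and Σₗ aₗ[0]bₗ[0]cₗ[0] = (0)·(0)·(2) + (1)·(1)·(-1) + (0)·(-1)·(0) = -1; checking all 18 entries, every one matches. The claim holds.

Yes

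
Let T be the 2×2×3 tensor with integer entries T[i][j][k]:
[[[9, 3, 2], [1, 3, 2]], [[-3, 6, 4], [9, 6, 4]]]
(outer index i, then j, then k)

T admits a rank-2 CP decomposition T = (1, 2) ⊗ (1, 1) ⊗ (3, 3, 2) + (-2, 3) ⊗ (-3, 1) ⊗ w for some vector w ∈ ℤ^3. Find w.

Subtract the known terms from T to get the rank-1 residual R = (-2, 3) ⊗ (-3, 1) ⊗ w, so R[i,j,k] = a[i]·b[j]·w[k]. Pick indices with nonzero a[0]·b[0] = (-2)·(-3) = 6. Only the fibre through (0,0,·) is needed: R[0,0,:] = T[0,0,:] − Σₗ aₗ[0]bₗ[0]cₗ = [9, 3, 2] − (1)·(1)·(3, 3, 2) = [6, 0, 0]. Then w[k] = R[0,0,k] / 6 for each k, giving w = [6, 0, 0] / 6 = (1, 0, 0).

w = (1, 0, 0)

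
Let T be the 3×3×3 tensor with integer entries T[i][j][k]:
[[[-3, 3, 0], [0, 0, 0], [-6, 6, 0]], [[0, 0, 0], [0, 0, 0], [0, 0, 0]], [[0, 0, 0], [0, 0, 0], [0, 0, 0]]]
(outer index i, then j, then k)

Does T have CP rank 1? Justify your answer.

The mode-1 fibre T[:,0,0] = [-3, 0, 0] gives a = (1, 0, 0) (primitive direction); the mode-2 fibre T[0,:,0] = [-3, 0, -6] gives b = (1, 0, 2); then c[k] = T[0,0,k] / (a[0]·b[0]) = [-3, 3, 0] / 1 = (-3, 3, 0).
Expanding (1, 0, 0) (x) (1, 0, 2) (x) (-3, 3, 0) reproduces all 27 entries of T, so T = (1, 0, 0) (x) (1, 0, 2) (x) (-3, 3, 0) and rank(T) ≤ 1.
Equivalently every frontal slice T[:,:,k] is c[k] times the rank-1 matrix (1, 0, 0) (x) (1, 0, 2). So T has rank 1 (it is nonzero).

Yes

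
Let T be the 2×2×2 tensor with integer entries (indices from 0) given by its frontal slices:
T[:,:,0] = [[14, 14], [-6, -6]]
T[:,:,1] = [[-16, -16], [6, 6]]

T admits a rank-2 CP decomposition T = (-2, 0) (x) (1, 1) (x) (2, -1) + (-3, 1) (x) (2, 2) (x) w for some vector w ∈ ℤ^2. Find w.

w = (-3, 3)

Subtract the known terms from T to get the rank-1 residual R = (-3, 1) (x) (2, 2) (x) w, so R[i,j,k] = a[i]·b[j]·w[k]. Pick indices with nonzero a[0]·b[0] = (-3)·(2) = -6. Only the fibre through (0,0,·) is needed: R[0,0,:] = T[0,0,:] − Σₗ aₗ[0]bₗ[0]cₗ = [14, -16] − (-2)·(1)·(2, -1) = [18, -18]. Then w[k] = R[0,0,k] / -6 for each k, giving w = [18, -18] / -6 = (-3, 3).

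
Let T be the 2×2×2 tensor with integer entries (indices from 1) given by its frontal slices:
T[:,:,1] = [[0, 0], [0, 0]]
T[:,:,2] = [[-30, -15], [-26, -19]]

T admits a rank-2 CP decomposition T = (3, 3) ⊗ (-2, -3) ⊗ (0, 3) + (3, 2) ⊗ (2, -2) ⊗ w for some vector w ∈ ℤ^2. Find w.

Subtract the known terms from T to get the rank-1 residual R = (3, 2) ⊗ (2, -2) ⊗ w, so R[i,j,k] = a[i]·b[j]·w[k]. Pick indices with nonzero a[1]·b[1] = (3)·(2) = 6. Only the fibre through (1,1,·) is needed: R[1,1,:] = T[1,1,:] − Σₗ aₗ[1]bₗ[1]cₗ = [0, -30] − (3)·(-2)·(0, 3) = [0, -12]. Then w[k] = R[1,1,k] / 6 for each k, giving w = [0, -12] / 6 = (0, -2).

w = (0, -2)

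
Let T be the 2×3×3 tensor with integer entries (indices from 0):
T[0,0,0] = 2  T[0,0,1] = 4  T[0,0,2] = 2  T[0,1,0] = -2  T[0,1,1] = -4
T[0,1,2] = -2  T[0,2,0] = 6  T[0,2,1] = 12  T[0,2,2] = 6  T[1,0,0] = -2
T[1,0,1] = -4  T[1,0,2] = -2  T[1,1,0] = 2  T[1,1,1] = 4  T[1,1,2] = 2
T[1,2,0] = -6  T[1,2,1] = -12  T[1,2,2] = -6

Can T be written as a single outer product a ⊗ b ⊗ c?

Yes

The mode-1 fibre T[:,0,0] = [2, -2] gives a = (1, -1) (primitive direction); the mode-2 fibre T[0,:,0] = [2, -2, 6] gives b = (1, -1, 3); then c[k] = T[0,0,k] / (a[0]·b[0]) = [2, 4, 2] / 1 = (2, 4, 2).
Expanding (1, -1) ⊗ (1, -1, 3) ⊗ (2, 4, 2) reproduces all 18 entries of T, so T = (1, -1) ⊗ (1, -1, 3) ⊗ (2, 4, 2) and rank(T) ≤ 1.
Equivalently every frontal slice T[:,:,k] is c[k] times the rank-1 matrix (1, -1) ⊗ (1, -1, 3). So T has rank 1 (it is nonzero).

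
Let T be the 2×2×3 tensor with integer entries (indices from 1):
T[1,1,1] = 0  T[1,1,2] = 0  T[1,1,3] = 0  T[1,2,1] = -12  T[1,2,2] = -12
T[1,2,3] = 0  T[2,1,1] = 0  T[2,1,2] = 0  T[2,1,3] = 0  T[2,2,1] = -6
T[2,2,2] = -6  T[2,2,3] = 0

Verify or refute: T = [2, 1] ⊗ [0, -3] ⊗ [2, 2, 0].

Yes

Reconstruct entrywise from the claimed factors. For example, T[2,2,1] = -6 and Σₗ aₗ[2]bₗ[2]cₗ[1] = (1)·(-3)·(2) = -6; checking all 12 entries, every one matches. The claim holds.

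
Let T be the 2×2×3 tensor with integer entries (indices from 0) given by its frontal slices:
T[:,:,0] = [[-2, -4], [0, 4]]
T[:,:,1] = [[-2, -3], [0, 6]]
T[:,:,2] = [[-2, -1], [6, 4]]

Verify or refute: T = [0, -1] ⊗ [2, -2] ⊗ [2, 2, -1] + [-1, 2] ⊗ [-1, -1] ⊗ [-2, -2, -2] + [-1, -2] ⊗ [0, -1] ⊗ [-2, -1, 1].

Reconstruct entrywise from the claimed factors. For example, T[1,1,2] = 4 and Σₗ aₗ[1]bₗ[1]cₗ[2] = (-1)·(-2)·(-1) + (2)·(-1)·(-2) + (-2)·(-1)·(1) = 4; checking all 12 entries, every one matches. The claim holds.

Yes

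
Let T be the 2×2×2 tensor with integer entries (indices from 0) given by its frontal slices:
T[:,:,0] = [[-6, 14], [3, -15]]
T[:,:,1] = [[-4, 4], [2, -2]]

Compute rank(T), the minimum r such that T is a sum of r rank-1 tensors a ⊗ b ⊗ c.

Lower bound: in the mode-3 unfolding of T (rows indexed by k, columns by (i,j)) the 2×2 minor on rows k ∈ {0, 1}, columns (i,j) ∈ {(0,0), (0,1)} is det [[-6, 14], [-4, 4]] = 32 ≠ 0, so that unfolding has rank ≥ 2 and hence rank(T) ≥ 2 (CP rank is at least every unfolding rank, though it can be larger).
Upper bound: with S_k = T[:,:,k], the two rank-1 terms a₁b₁ᵀ, a₂b₂ᵀ are the rank-1 members of the pencil x·S₀ + y·S₁.
det(x·S₀ + y·S₁) is 48·x² + 32·xy = 16·(3·x + 2·y)(x), vanishing at (x:y) = (2:-3) and (0:1).
M₁ = 2·S₀ − 3·S₁ = [[0, 16], [0, -24]] = 8·[2, -3][0, 1]ᵀ and M₂ = S₁ = [[-4, 4], [2, -2]] = (-2)·[2, -1][1, -1]ᵀ, so take a₁ = [2, -3], b₁ = [0, 1], a₂ = [2, -1], b₂ = [1, -1].
Each slice is an integer combination of E₁ = a₁b₁ᵀ and E₂ = a₂b₂ᵀ: S₀ = 4·E₁ − 3·E₂, S₁ = −2·E₂; reading off coefficients, c₁ = [4, 0] and c₂ = [-3, -2].
Hence T = [2, -3] ⊗ [0, 1] ⊗ [4, 0] + [2, -1] ⊗ [1, -1] ⊗ [-3, -2], so rank(T) ≤ 2.
These bounds meet, so rank(T) = 2.

2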